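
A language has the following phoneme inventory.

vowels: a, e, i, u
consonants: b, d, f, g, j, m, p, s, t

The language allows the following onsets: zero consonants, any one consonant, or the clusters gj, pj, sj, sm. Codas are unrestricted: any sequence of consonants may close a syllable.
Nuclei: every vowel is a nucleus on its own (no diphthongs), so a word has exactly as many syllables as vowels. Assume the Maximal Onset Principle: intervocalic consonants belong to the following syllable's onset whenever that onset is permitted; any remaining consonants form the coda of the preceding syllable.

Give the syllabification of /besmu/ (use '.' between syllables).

The vowels are e, u — 2 nuclei, so 2 syllables.
/e…u/ gap (V1→V2): /sm/ — entire cluster is a permitted onset → onset /sm/, coda ∅.

be.smu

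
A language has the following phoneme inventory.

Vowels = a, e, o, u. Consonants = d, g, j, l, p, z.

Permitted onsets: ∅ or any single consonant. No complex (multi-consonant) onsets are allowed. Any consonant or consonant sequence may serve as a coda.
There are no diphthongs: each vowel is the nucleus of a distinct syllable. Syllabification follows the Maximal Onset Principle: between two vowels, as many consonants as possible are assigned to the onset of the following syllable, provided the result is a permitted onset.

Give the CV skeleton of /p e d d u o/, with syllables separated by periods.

CVC.CV.V

Nuclei (vowels): e, u, o → 3 syllables.
Between /e/ (V1) and /u/ (V2): cluster /dd/ — the longest permitted-onset suffix is /d/; onset = /d/, preceding coda = /d/.
Between /u/ (V2) and /o/ (V3): hiatus — the boundary sits between the two vowels.
Putting it together: ped.du.o.
Mapping each syllable to C/V: /ped/ → CVC, /du/ → CV, /o/ → V.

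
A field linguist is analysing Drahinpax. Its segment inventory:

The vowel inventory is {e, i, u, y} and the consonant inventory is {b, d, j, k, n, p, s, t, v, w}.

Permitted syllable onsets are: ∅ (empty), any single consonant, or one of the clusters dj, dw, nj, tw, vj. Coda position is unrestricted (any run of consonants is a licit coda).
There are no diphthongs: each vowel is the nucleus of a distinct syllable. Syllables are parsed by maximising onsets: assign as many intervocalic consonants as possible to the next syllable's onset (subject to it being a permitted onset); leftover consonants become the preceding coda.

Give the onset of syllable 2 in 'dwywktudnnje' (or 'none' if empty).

Vowels present: y, u, e; each is a nucleus, giving 3 syllables.
σ1/σ2 boundary: /wkt/; trying suffixes from longest down, /t/ is the first permitted one, so coda /wk/ | onset /t/.
σ2/σ3 boundary: cluster /dnnj/ — the longest permitted-onset suffix is /nj/; onset = /nj/, preceding coda = /dn/.
Putting it together: dwywk.tudn.nje.
Syllable 2 is /tudn/: onset /t/, nucleus /u/, coda /dn/.

t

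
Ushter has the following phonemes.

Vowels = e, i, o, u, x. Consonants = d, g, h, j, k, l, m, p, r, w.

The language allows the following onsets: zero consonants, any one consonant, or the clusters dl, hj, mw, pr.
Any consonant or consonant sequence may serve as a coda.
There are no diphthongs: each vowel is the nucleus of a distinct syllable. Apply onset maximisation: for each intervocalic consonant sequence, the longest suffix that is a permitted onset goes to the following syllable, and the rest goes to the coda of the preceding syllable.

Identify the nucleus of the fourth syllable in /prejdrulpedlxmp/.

Vowels present: e, u, e, x; each is a nucleus, giving 4 syllables.
The fourth nucleus (vowel 4 from the left) is /x/.

x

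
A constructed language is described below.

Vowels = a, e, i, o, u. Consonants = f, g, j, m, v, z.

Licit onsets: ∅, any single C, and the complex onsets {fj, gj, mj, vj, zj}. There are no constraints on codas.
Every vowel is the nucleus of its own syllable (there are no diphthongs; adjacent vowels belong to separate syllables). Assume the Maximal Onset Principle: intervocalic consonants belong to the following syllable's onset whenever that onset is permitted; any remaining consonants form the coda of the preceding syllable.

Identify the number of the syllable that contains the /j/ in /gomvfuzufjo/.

4

Nuclei (vowels): o, u, u, o → 4 syllables.
/o…u/ gap (V1→V2): /mvf/; trying suffixes from longest down, /f/ is the first permitted one, so coda /mv/ | onset /f/.
/u…u/ gap (V2→V3): /z/ → onset of the next syllable (single consonants are always licit onsets).
/u…o/ gap (V3→V4): /fj/ is a licit onset in full, so it all attaches to the next syllable.
Result: gomv.fu.zu.fjo.
The /j/ is in the onset of syllable 4 (/fjo/).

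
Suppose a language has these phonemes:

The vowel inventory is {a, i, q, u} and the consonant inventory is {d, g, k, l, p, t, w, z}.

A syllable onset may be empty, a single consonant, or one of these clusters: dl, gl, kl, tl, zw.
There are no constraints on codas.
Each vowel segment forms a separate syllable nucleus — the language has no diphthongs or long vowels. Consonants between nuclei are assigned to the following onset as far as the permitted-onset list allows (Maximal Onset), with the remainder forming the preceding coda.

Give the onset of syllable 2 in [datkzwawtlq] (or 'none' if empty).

Nuclei (vowels): a, a, q → 3 syllables.
σ1/σ2 boundary: cluster /tkzw/ — the longest permitted-onset suffix is /zw/; onset = /zw/, preceding coda = /tk/.
σ2/σ3 boundary: cluster /wtl/ — the longest permitted-onset suffix is /tl/; onset = /tl/, preceding coda = /w/.
Syllabification: datk.zwaw.tlq.
Syllable 2 is /zwaw/: onset /zw/, nucleus /a/, coda /w/.

zw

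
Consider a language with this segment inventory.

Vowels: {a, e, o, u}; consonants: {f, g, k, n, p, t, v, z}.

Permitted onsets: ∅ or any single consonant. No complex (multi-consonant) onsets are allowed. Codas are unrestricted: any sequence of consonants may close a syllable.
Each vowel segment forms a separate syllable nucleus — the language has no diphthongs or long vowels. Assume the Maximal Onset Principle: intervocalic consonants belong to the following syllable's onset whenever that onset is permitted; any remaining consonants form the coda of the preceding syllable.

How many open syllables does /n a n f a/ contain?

1

Vowels present: a, a; each is a nucleus, giving 2 syllables.
Between /a/ (V1) and /a/ (V2): /nf/; trying suffixes from longest down, /f/ is the first permitted one, so coda /n/ | onset /f/.
Putting it together: nan.fa.
Classifying each syllable: /nan/ (closed), /fa/ (open).
Open syllables: 1.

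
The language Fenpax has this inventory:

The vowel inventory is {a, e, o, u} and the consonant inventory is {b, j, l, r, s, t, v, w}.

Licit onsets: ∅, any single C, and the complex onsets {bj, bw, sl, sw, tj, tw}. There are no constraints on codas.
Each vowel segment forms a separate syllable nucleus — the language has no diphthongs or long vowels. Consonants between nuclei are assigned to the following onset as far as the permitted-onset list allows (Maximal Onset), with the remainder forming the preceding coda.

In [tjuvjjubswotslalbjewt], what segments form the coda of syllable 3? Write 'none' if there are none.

t

Vowels present: u, u, o, a, e; each is a nucleus, giving 5 syllables.
Between /u/ (V1) and /u/ (V2): cluster /vjj/ — the longest permitted-onset suffix is /j/; onset = /j/, preceding coda = /vj/.
Between /u/ (V2) and /o/ (V3): cluster /bsw/ — the longest permitted-onset suffix is /sw/; onset = /sw/, preceding coda = /b/.
Between /o/ (V3) and /a/ (V4): /tsl/; trying suffixes from longest down, /sl/ is the first permitted one, so coda /t/ | onset /sl/.
Between /a/ (V4) and /e/ (V5): /lbj/ splits as /l/ + /bj/ (/bj/ is the longest suffix that is a licit onset).
Putting it together: tjuvj.jub.swot.slal.bjewt.
Syllable 3 is /swot/: onset /sw/, nucleus /o/, coda /t/.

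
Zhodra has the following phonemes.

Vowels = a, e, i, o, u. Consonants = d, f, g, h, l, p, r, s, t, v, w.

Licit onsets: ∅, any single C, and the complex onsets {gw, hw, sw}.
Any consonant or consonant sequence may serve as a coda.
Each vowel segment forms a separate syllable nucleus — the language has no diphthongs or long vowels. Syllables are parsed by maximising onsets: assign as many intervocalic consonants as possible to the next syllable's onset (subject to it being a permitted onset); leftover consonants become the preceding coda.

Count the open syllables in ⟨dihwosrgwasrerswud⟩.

1

The vowels are i, o, a, e, u — 5 nuclei, so 5 syllables.
V1 /i/ – V2 /o/: cluster /hw/ — /hw/ is itself a permitted onset, so the whole cluster goes right; preceding coda = ∅.
V2 /o/ – V3 /a/: cluster /srgw/ — the longest permitted-onset suffix is /gw/; onset = /gw/, preceding coda = /sr/.
V3 /a/ – V4 /e/: /sr/; trying suffixes from longest down, /r/ is the first permitted one, so coda /s/ | onset /r/.
V4 /e/ – V5 /u/: /rsw/ — longest licit onset from the right is /sw/, leaving /r/ as coda.
Syllabification: di.hwosr.gwas.rer.swud.
Classifying each syllable: /di/ (open), /hwosr/ (closed), /gwas/ (closed), /rer/ (closed), /swud/ (closed).
Open syllables: 1.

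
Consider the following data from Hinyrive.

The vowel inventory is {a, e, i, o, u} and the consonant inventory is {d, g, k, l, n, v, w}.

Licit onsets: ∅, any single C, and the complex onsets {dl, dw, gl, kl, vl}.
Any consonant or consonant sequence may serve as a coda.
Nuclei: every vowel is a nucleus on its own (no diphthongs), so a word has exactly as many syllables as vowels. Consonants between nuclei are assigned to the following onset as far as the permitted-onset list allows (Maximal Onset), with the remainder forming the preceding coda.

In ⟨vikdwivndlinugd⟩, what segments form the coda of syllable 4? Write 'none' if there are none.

gd

Nuclei (vowels): i, i, i, u → 4 syllables.
Between /i/ (V1) and /i/ (V2): cluster /kdw/ — the longest permitted-onset suffix is /dw/; onset = /dw/, preceding coda = /k/.
Between /i/ (V2) and /i/ (V3): /vndl/ splits as /vn/ + /dl/ (/dl/ is the longest suffix that is a licit onset).
Between /i/ (V3) and /u/ (V4): just /n/ — single C goes to the following onset.
Result: vik.dwivn.dli.nugd.
Syllable 4 is /nugd/: onset /n/, nucleus /u/, coda /gd/.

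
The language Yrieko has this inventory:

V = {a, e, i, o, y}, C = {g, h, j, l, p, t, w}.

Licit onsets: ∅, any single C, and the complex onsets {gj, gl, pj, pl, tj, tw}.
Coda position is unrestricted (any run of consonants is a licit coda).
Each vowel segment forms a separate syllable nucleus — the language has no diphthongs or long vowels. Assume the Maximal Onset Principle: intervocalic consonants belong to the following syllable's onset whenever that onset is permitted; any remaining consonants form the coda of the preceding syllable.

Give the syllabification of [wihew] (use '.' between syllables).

The vowels are i, e — 2 nuclei, so 2 syllables.
σ1/σ2 boundary: just /h/ — single C goes to the following onset.

wi.hew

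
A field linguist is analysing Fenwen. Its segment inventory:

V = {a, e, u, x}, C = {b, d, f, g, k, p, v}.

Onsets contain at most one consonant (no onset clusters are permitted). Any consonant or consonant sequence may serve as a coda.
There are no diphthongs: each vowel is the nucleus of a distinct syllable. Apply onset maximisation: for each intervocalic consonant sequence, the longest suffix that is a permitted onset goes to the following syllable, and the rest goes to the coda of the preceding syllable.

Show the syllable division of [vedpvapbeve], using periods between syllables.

vedp.vap.be.ve

The vowels are e, a, e, e — 4 nuclei, so 4 syllables.
Between /e/ (V1) and /a/ (V2): cluster /dpv/ — the longest permitted-onset suffix is /v/; onset = /v/, preceding coda = /dp/.
Between /a/ (V2) and /e/ (V3): /pb/; trying suffixes from longest down, /b/ is the first permitted one, so coda /p/ | onset /b/.
Between /e/ (V3) and /e/ (V4): just /v/ — single C goes to the following onset.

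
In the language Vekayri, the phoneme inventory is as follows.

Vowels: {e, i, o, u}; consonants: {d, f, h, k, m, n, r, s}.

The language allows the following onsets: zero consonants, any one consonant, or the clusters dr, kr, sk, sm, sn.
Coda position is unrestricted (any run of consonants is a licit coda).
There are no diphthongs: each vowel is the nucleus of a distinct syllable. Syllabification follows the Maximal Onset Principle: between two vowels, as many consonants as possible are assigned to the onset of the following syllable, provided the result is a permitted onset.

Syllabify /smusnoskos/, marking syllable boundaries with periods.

smu.sno.skos

Vowels present: u, o, o; each is a nucleus, giving 3 syllables.
σ1/σ2 boundary: cluster /sn/ — /sn/ is itself a permitted onset, so the whole cluster goes right; preceding coda = ∅.
σ2/σ3 boundary: cluster /sk/ — /sk/ is itself a permitted onset, so the whole cluster goes right; preceding coda = ∅.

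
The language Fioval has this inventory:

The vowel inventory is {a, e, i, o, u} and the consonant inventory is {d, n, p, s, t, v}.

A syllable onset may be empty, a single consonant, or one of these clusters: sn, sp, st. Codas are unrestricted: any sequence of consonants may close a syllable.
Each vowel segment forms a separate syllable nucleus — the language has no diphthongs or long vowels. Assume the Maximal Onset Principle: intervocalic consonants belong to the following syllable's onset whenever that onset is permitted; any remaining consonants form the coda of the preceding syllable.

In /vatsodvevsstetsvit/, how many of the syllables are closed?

Nuclei (vowels): a, o, e, e, i → 5 syllables.
V1 /a/ – V2 /o/: /ts/; trying suffixes from longest down, /s/ is the first permitted one, so coda /t/ | onset /s/.
V2 /o/ – V3 /e/: cluster /dv/ — the longest permitted-onset suffix is /v/; onset = /v/, preceding coda = /d/.
V3 /e/ – V4 /e/: /vsst/ — longest licit onset from the right is /st/, leaving /vs/ as coda.
V4 /e/ – V5 /i/: cluster /tsv/ — the longest permitted-onset suffix is /v/; onset = /v/, preceding coda = /ts/.
So the parse is vat.sod.vevs.stets.vit.
Classifying each syllable: /vat/ (closed), /sod/ (closed), /vevs/ (closed), /stets/ (closed), /vit/ (closed).
Closed syllables: 5.

5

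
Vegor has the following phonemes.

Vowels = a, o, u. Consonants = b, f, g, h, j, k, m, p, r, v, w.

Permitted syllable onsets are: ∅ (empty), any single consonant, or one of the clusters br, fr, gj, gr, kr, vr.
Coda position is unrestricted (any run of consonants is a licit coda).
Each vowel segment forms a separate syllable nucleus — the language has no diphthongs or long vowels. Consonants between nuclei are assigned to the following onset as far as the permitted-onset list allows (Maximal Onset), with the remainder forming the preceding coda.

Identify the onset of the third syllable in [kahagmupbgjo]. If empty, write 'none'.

Nuclei (vowels): a, a, u, o → 4 syllables.
V1 /a/ – V2 /a/: just /h/ — single C goes to the following onset.
V2 /a/ – V3 /u/: /gm/ — longest licit onset from the right is /m/, leaving /g/ as coda.
V3 /u/ – V4 /o/: /pbgj/; trying suffixes from longest down, /gj/ is the first permitted one, so coda /pb/ | onset /gj/.
Putting it together: ka.hag.mupb.gjo.
Syllable 3 is /mupb/: onset /m/, nucleus /u/, coda /pb/.

m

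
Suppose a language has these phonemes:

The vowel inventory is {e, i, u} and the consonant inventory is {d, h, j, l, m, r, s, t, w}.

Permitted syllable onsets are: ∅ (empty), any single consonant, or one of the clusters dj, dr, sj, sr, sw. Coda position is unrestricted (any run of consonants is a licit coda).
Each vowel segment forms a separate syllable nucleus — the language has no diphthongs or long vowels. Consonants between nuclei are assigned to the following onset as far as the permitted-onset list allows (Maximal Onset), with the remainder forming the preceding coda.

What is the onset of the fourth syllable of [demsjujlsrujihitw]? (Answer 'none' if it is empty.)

j

Vowels present: e, u, u, i, i; each is a nucleus, giving 5 syllables.
V1 /e/ – V2 /u/: /msj/ splits as /m/ + /sj/ (/sj/ is the longest suffix that is a licit onset).
V2 /u/ – V3 /u/: /jlsr/ splits as /jl/ + /sr/ (/sr/ is the longest suffix that is a licit onset).
V3 /u/ – V4 /i/: /j/ → onset of the next syllable (single consonants are always licit onsets).
V4 /i/ – V5 /i/: /h/ is a single consonant, so it becomes the next onset.
Putting it together: dem.sjujl.sru.ji.hitw.
Syllable 4 is /ji/: onset /j/, nucleus /i/, coda ∅.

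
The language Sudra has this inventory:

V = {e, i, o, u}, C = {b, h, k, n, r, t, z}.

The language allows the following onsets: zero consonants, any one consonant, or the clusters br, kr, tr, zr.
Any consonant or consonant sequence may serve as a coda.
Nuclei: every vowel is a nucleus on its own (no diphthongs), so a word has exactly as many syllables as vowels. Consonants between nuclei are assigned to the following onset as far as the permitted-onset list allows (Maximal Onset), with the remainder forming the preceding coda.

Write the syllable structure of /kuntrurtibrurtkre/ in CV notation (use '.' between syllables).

Vowels present: u, u, i, u, e; each is a nucleus, giving 5 syllables.
σ1/σ2 boundary: /ntr/ — longest licit onset from the right is /tr/, leaving /n/ as coda.
σ2/σ3 boundary: cluster /rt/ — the longest permitted-onset suffix is /t/; onset = /t/, preceding coda = /r/.
σ3/σ4 boundary: /br/ is a licit onset in full, so it all attaches to the next syllable.
σ4/σ5 boundary: /rtkr/ — longest licit onset from the right is /kr/, leaving /rt/ as coda.
So the parse is kun.trur.ti.brurt.kre.
Mapping each syllable to C/V: /kun/ → CVC, /trur/ → CCVC, /ti/ → CV, /brurt/ → CCVCC, /kre/ → CCV.

CVC.CCVC.CV.CCVCC.CCV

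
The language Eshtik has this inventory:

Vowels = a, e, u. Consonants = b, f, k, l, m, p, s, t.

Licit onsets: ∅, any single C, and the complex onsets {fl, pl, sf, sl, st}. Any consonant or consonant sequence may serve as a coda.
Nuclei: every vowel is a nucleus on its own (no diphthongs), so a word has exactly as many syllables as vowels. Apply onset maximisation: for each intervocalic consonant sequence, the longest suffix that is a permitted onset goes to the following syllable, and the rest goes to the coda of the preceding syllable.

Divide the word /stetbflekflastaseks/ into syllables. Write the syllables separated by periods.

stetb.flek.fla.sta.seks

The vowels are e, e, a, a, e — 5 nuclei, so 5 syllables.
V1 /e/ – V2 /e/: /tbfl/ — longest licit onset from the right is /fl/, leaving /tb/ as coda.
V2 /e/ – V3 /a/: /kfl/ — longest licit onset from the right is /fl/, leaving /k/ as coda.
V3 /a/ – V4 /a/: /st/ is a licit onset in full, so it all attaches to the next syllable.
V4 /a/ – V5 /e/: just /s/ — single C goes to the following onset.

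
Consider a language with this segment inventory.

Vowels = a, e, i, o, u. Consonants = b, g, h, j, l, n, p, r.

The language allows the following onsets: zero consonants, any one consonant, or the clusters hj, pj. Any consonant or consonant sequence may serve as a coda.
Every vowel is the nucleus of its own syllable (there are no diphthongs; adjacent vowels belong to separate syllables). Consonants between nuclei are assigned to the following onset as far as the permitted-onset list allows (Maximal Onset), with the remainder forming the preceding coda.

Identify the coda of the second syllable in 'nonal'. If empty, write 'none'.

l

The vowels are o, a — 2 nuclei, so 2 syllables.
/o…a/ gap (V1→V2): /n/ is a single consonant, so it becomes the next onset.
Result: no.nal.
Syllable 2 is /nal/: onset /n/, nucleus /a/, coda /l/.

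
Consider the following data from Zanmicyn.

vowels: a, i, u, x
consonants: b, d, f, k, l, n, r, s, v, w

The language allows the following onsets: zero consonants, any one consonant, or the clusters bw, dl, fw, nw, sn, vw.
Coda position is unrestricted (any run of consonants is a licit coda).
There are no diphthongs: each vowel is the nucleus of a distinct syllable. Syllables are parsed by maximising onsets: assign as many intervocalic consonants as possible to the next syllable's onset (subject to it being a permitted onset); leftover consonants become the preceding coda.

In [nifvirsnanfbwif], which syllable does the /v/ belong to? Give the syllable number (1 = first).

2

Vowels present: i, i, a, i; each is a nucleus, giving 4 syllables.
/i…i/ gap (V1→V2): /fv/ — longest licit onset from the right is /v/, leaving /f/ as coda.
/i…a/ gap (V2→V3): /rsn/ — longest licit onset from the right is /sn/, leaving /r/ as coda.
/a…i/ gap (V3→V4): /nfbw/ — longest licit onset from the right is /bw/, leaving /nf/ as coda.
Syllabification: nif.vir.snanf.bwif.
The /v/ is in the onset of syllable 2 (/vir/).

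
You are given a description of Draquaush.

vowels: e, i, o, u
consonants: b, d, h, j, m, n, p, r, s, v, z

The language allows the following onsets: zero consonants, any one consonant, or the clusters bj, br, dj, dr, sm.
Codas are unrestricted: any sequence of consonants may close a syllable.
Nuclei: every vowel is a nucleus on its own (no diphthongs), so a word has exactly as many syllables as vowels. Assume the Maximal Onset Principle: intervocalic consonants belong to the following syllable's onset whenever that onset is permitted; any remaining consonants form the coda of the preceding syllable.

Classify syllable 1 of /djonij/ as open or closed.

The vowels are o, i — 2 nuclei, so 2 syllables.
Between /o/ (V1) and /i/ (V2): just /n/ — single C goes to the following onset.
So the parse is djo.nij.
Syllable 1 is /djo/; it ends in its nucleus with no coda, so it is open.

open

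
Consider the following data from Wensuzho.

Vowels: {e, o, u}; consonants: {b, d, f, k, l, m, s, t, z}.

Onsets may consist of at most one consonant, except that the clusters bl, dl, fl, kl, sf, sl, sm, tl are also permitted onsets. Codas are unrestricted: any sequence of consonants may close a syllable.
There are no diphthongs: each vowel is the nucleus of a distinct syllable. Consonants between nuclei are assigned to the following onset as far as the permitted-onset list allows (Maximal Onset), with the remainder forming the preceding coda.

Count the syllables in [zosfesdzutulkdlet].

Vowels present: o, e, u, u, e; each is a nucleus, giving 5 syllables.

5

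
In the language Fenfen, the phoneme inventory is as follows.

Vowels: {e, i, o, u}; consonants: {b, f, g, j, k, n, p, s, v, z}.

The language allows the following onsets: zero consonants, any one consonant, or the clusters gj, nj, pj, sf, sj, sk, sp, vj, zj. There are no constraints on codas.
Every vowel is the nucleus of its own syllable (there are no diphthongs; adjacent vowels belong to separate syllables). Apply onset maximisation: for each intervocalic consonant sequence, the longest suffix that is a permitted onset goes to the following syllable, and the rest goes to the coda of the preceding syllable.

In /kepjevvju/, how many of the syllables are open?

2

Vowels present: e, e, u; each is a nucleus, giving 3 syllables.
Between /e/ (V1) and /e/ (V2): /pj/ — entire cluster is a permitted onset → onset /pj/, coda ∅.
Between /e/ (V2) and /u/ (V3): /vvj/; trying suffixes from longest down, /vj/ is the first permitted one, so coda /v/ | onset /vj/.
Result: ke.pjev.vju.
Classifying each syllable: /ke/ (open), /pjev/ (closed), /vju/ (open).
Open syllables: 2.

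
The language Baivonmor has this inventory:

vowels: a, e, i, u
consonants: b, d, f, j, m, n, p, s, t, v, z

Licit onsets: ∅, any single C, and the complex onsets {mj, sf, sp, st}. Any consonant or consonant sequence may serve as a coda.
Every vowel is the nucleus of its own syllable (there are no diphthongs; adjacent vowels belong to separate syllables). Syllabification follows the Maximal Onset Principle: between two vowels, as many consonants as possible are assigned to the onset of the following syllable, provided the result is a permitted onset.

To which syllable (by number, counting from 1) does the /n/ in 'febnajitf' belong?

Vowels present: e, a, i; each is a nucleus, giving 3 syllables.
Between /e/ (V1) and /a/ (V2): /bn/; trying suffixes from longest down, /n/ is the first permitted one, so coda /b/ | onset /n/.
Between /a/ (V2) and /i/ (V3): /j/ → onset of the next syllable (single consonants are always licit onsets).
Result: feb.na.jitf.
The /n/ is in the onset of syllable 2 (/na/).

2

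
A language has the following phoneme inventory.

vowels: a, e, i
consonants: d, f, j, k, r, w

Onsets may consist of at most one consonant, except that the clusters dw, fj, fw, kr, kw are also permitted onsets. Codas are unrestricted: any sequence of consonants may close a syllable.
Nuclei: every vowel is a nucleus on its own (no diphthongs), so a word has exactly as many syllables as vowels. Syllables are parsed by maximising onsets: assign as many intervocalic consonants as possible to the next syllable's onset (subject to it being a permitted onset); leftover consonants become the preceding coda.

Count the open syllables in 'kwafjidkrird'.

Vowels present: a, i, i; each is a nucleus, giving 3 syllables.
Between /a/ (V1) and /i/ (V2): /fj/ — entire cluster is a permitted onset → onset /fj/, coda ∅.
Between /i/ (V2) and /i/ (V3): /dkr/; trying suffixes from longest down, /kr/ is the first permitted one, so coda /d/ | onset /kr/.
Putting it together: kwa.fjid.krird.
Classifying each syllable: /kwa/ (open), /fjid/ (closed), /krird/ (closed).
Open syllables: 1.

1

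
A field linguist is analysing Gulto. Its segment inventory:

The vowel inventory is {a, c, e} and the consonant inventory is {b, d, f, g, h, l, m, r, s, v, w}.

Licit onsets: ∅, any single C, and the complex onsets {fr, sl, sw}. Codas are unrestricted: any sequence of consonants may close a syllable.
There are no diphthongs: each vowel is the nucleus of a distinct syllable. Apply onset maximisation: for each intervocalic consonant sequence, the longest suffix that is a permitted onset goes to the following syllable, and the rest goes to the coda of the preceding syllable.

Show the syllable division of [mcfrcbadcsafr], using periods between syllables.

mc.frc.ba.dc.safr

Nuclei (vowels): c, c, a, c, a → 5 syllables.
/c…c/ gap (V1→V2): /fr/ is a licit onset in full, so it all attaches to the next syllable.
/c…a/ gap (V2→V3): just /b/ — single C goes to the following onset.
/a…c/ gap (V3→V4): /d/ → onset of the next syllable (single consonants are always licit onsets).
/c…a/ gap (V4→V5): /s/ → onset of the next syllable (single consonants are always licit onsets).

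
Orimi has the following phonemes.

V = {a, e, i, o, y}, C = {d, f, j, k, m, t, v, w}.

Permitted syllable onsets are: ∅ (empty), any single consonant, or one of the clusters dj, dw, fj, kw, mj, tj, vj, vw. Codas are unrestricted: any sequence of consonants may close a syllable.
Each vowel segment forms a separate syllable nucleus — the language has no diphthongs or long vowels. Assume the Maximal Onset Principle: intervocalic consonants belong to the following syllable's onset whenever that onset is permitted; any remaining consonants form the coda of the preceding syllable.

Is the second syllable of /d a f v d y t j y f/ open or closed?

open

The vowels are a, y, y — 3 nuclei, so 3 syllables.
σ1/σ2 boundary: /fvd/ — longest licit onset from the right is /d/, leaving /fv/ as coda.
σ2/σ3 boundary: cluster /tj/ — /tj/ is itself a permitted onset, so the whole cluster goes right; preceding coda = ∅.
Syllabification: dafv.dy.tjyf.
Syllable 2 is /dy/; it ends in its nucleus with no coda, so it is open.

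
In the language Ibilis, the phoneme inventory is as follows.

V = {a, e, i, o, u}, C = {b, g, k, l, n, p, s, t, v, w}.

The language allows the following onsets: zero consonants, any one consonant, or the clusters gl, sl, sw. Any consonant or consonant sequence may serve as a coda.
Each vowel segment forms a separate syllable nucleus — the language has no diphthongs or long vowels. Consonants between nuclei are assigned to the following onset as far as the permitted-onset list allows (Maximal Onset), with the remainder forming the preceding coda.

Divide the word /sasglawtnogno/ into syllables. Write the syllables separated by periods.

Vowels present: a, a, o, o; each is a nucleus, giving 4 syllables.
Between /a/ (V1) and /a/ (V2): cluster /sgl/ — the longest permitted-onset suffix is /gl/; onset = /gl/, preceding coda = /s/.
Between /a/ (V2) and /o/ (V3): /wtn/ splits as /wt/ + /n/ (/n/ is the longest suffix that is a licit onset).
Between /o/ (V3) and /o/ (V4): cluster /gn/ — the longest permitted-onset suffix is /n/; onset = /n/, preceding coda = /g/.

sas.glawt.nog.no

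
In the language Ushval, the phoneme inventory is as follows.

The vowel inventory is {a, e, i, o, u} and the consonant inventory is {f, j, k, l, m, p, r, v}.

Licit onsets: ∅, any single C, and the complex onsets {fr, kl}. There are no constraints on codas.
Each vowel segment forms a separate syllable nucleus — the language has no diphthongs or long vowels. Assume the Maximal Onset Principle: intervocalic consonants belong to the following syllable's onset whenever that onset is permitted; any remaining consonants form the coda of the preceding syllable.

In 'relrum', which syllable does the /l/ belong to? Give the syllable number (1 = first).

1

Vowels present: e, u; each is a nucleus, giving 2 syllables.
σ1/σ2 boundary: cluster /lr/ — the longest permitted-onset suffix is /r/; onset = /r/, preceding coda = /l/.
Syllabification: rel.rum.
The /l/ is in the coda of syllable 1 (/rel/).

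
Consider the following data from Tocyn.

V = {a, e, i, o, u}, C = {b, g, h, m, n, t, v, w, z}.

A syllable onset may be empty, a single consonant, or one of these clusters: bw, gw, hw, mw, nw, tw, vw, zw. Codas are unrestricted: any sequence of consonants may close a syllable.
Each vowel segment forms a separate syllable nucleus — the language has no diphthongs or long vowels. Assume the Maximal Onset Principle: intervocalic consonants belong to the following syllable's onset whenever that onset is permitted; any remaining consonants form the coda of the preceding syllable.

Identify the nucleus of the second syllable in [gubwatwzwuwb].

a

Vowels present: u, a, u; each is a nucleus, giving 3 syllables.
The second nucleus (vowel 2 from the left) is /a/.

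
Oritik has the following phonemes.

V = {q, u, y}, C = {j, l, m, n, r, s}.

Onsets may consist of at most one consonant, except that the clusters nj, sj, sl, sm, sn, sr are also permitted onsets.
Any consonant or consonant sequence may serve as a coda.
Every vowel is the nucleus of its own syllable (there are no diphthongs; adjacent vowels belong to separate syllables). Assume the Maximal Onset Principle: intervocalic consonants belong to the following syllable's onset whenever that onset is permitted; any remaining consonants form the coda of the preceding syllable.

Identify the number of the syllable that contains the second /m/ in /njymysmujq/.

Vowels present: y, y, u, q; each is a nucleus, giving 4 syllables.
Between /y/ (V1) and /y/ (V2): /m/ is a single consonant, so it becomes the next onset.
Between /y/ (V2) and /u/ (V3): /sm/ is a licit onset in full, so it all attaches to the next syllable.
Between /u/ (V3) and /q/ (V4): just /j/ — single C goes to the following onset.
Result: njy.my.smu.jq.
The second /m/ is in the onset of syllable 3 (/smu/).

3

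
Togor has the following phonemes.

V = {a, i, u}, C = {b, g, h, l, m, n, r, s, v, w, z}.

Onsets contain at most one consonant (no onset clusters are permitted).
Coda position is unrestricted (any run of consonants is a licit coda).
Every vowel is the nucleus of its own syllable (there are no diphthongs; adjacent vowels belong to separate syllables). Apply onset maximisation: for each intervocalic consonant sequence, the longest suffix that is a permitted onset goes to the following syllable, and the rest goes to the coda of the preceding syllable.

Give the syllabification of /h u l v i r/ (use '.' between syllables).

hul.vir

Vowels present: u, i; each is a nucleus, giving 2 syllables.
σ1/σ2 boundary: /lv/; trying suffixes from longest down, /v/ is the first permitted one, so coda /l/ | onset /v/.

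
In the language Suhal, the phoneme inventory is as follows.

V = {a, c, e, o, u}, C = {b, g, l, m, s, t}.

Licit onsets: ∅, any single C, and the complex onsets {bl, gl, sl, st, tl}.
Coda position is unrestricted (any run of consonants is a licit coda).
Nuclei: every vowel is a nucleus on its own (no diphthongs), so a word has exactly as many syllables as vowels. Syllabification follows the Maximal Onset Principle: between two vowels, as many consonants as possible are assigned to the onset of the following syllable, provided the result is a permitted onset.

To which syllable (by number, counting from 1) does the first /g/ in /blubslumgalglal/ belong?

Nuclei (vowels): u, u, a, a → 4 syllables.
/u…u/ gap (V1→V2): cluster /bsl/ — the longest permitted-onset suffix is /sl/; onset = /sl/, preceding coda = /b/.
/u…a/ gap (V2→V3): /mg/; trying suffixes from longest down, /g/ is the first permitted one, so coda /m/ | onset /g/.
/a…a/ gap (V3→V4): /lgl/ splits as /l/ + /gl/ (/gl/ is the longest suffix that is a licit onset).
Result: blub.slum.gal.glal.
The first /g/ is in the onset of syllable 3 (/gal/).

3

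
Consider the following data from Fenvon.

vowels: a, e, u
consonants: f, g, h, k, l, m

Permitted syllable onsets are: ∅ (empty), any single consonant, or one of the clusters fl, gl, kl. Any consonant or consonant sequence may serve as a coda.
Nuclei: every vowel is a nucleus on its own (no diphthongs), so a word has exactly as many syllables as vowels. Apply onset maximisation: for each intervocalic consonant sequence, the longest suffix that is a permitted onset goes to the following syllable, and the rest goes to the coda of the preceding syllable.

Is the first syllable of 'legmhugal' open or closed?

Nuclei (vowels): e, u, a → 3 syllables.
V1 /e/ – V2 /u/: /gmh/ — longest licit onset from the right is /h/, leaving /gm/ as coda.
V2 /u/ – V3 /a/: just /g/ — single C goes to the following onset.
So the parse is legm.hu.gal.
Syllable 1 is /legm/ with coda /gm/, so it is closed.

closed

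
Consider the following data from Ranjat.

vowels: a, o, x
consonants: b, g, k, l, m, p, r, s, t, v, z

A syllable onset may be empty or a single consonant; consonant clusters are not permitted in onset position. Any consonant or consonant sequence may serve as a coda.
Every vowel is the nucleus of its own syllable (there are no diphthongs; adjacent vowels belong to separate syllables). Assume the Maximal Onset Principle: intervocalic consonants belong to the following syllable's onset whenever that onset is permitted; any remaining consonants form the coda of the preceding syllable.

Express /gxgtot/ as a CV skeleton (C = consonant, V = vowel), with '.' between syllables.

Vowels present: x, o; each is a nucleus, giving 2 syllables.
Between /x/ (V1) and /o/ (V2): /gt/ — longest licit onset from the right is /t/, leaving /g/ as coda.
So the parse is gxg.tot.
Mapping each syllable to C/V: /gxg/ → CVC, /tot/ → CVC.

CVC.CVC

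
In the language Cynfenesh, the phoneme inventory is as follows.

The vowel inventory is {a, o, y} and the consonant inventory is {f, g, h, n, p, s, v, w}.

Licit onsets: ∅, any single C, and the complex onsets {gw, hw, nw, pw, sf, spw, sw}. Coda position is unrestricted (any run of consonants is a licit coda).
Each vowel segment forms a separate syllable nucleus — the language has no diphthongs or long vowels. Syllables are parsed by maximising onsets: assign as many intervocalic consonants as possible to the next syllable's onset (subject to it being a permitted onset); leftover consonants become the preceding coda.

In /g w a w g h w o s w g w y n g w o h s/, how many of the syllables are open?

The vowels are a, o, y, o — 4 nuclei, so 4 syllables.
V1 /a/ – V2 /o/: /wghw/; trying suffixes from longest down, /hw/ is the first permitted one, so coda /wg/ | onset /hw/.
V2 /o/ – V3 /y/: cluster /swgw/ — the longest permitted-onset suffix is /gw/; onset = /gw/, preceding coda = /sw/.
V3 /y/ – V4 /o/: cluster /ngw/ — the longest permitted-onset suffix is /gw/; onset = /gw/, preceding coda = /n/.
So the parse is gwawg.hwosw.gwyn.gwohs.
Classifying each syllable: /gwawg/ (closed), /hwosw/ (closed), /gwyn/ (closed), /gwohs/ (closed).
Open syllables: 0.

0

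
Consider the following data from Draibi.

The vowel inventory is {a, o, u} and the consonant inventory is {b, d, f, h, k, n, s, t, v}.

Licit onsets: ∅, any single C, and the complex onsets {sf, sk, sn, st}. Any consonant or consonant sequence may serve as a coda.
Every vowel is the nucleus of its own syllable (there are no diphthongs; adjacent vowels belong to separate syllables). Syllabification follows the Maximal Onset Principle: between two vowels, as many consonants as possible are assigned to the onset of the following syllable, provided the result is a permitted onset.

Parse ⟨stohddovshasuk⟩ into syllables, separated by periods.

The vowels are o, o, a, u — 4 nuclei, so 4 syllables.
V1 /o/ – V2 /o/: cluster /hdd/ — the longest permitted-onset suffix is /d/; onset = /d/, preceding coda = /hd/.
V2 /o/ – V3 /a/: cluster /vsh/ — the longest permitted-onset suffix is /h/; onset = /h/, preceding coda = /vs/.
V3 /a/ – V4 /u/: /s/ is a single consonant, so it becomes the next onset.

stohd.dovs.ha.suk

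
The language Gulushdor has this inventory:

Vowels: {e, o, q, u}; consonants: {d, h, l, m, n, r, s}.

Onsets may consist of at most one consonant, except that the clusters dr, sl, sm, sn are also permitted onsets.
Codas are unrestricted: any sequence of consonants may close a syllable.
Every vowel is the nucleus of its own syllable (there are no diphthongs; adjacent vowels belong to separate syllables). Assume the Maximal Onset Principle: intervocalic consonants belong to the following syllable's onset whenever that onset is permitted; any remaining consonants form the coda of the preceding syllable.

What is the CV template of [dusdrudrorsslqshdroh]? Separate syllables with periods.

CVC.CCV.CCVCC.CCVCC.CCVC

The vowels are u, u, o, q, o — 5 nuclei, so 5 syllables.
V1 /u/ – V2 /u/: /sdr/ splits as /s/ + /dr/ (/dr/ is the longest suffix that is a licit onset).
V2 /u/ – V3 /o/: /dr/ — entire cluster is a permitted onset → onset /dr/, coda ∅.
V3 /o/ – V4 /q/: /rssl/ — longest licit onset from the right is /sl/, leaving /rs/ as coda.
V4 /q/ – V5 /o/: /shdr/ splits as /sh/ + /dr/ (/dr/ is the longest suffix that is a licit onset).
Result: dus.dru.drors.slqsh.droh.
Mapping each syllable to C/V: /dus/ → CVC, /dru/ → CCV, /drors/ → CCVCC, /slqsh/ → CCVCC, /droh/ → CCVC.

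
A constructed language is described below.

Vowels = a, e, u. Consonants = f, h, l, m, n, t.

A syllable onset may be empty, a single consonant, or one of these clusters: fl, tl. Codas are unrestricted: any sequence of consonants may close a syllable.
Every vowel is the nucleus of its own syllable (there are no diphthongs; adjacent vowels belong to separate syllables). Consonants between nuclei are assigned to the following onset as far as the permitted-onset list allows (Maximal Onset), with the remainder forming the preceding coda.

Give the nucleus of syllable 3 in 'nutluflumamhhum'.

Vowels present: u, u, u, a, u; each is a nucleus, giving 5 syllables.
The third nucleus (vowel 3 from the left) is /u/.

u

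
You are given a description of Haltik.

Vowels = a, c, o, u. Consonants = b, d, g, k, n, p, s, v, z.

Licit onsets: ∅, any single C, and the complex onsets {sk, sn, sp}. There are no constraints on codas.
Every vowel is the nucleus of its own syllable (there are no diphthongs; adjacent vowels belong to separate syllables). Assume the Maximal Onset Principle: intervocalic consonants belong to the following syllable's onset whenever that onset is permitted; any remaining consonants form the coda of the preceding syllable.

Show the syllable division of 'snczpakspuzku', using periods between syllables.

Nuclei (vowels): c, a, u, u → 4 syllables.
σ1/σ2 boundary: /zp/ — longest licit onset from the right is /p/, leaving /z/ as coda.
σ2/σ3 boundary: /ksp/; trying suffixes from longest down, /sp/ is the first permitted one, so coda /k/ | onset /sp/.
σ3/σ4 boundary: /zk/ splits as /z/ + /k/ (/k/ is the longest suffix that is a licit onset).

sncz.pak.spuz.ku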